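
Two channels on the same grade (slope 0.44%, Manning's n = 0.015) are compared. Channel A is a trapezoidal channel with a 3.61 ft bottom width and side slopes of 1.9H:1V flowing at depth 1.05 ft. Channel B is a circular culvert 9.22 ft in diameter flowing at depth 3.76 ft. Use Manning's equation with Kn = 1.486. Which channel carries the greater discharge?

channel B

Channel A: With bottom width b = 3.61 ft and side slope z = 1.9: A = (b + zy)y = (3.61 + 1.9×1.05)×1.05 = 5.885 ft²; P = b + 2y√(1+z²) = 3.61 + 2×1.05×2.147 = 8.119 ft. Hydraulic radius R = A/P = 5.885/8.119 = 0.7249 ft. Q_A = (1.486/0.015)·5.885·0.7249^(2/3)·√0.0044 = 31.21 ft³/s.
Channel B: For a circular section of diameter D = 9.22 ft at depth y = 3.76 ft, the central angle is θ = 2 arccos(1 − 2y/D) = 2.771 rad. Then A = (D²/8)(θ − sin θ) = 25.59 ft² and P = Dθ/2 = 12.77 ft. Hydraulic radius R = A/P = 25.59/12.77 = 2.003 ft. Q_B = (1.486/0.015)·25.59·2.003^(2/3)·√0.0044 = 267.3 ft³/s.
Q_A = 31.21 ft³/s vs Q_B = 267.3 ft³/s, so channel B carries more.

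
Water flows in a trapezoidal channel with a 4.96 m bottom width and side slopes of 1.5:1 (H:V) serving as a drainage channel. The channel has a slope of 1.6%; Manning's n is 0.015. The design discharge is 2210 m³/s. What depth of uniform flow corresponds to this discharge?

Manning's equation rearranged: A R^(2/3) = nQ / (1·√S) = 0.015 × 2210 / (√0.016) = 262.1.
At y = 6.2 m: A R^(2/3) = 193.5 — low.
At y = 8.21 m: A R^(2/3) = 363.5 — high.
At y = 7.11 m: A R^(2/3) = 262.4 — close enough.

y_n = 7.11 m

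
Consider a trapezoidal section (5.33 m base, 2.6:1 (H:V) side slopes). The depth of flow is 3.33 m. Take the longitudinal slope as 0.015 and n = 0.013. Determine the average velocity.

V = 14.7 m/s

With bottom width b = 5.33 m and side slope z = 2.6: A = (b + zy)y = (5.33 + 2.6×3.33)×3.33 = 46.58 m²; P = b + 2y√(1+z²) = 5.33 + 2×3.33×2.786 = 23.88 m.
Hydraulic radius R = A/P = 46.58/23.88 = 1.95 m.
From Manning's equation, V = (1/n) R^(2/3) S^(1/2) = (1/0.013) × 1.95^(2/3) × 0.015^(1/2) = 14.7 m/s.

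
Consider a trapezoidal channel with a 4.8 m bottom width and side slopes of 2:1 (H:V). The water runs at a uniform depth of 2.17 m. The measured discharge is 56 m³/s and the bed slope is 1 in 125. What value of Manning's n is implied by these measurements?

n = 0.039

With bottom width b = 4.8 m and side slope z = 2: A = (b + zy)y = (4.8 + 2×2.17)×2.17 = 19.83 m²; P = b + 2y√(1+z²) = 4.8 + 2×2.17×2.236 = 14.5 m.
Hydraulic radius R = A/P = 19.83/14.5 = 1.367 m.
Rearranging Manning's equation: n = (1/Q) A R^(2/3) S^(1/2) = (1/56) × 19.83 × 1.367^(2/3) × √0.008 = 0.039.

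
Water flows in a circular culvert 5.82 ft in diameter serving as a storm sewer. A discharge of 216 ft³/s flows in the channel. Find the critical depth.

y_c = 4.06 ft

At critical depth, Q² T / (g A³) = 1, i.e. A³/T = Q²/g = 216²/32.2 = 1449.
Trying y = 4.84 ft: A³/T = 3035 — too large.
Trying y = 4.06 ft: A³/T = 1455 — ≈ 1449.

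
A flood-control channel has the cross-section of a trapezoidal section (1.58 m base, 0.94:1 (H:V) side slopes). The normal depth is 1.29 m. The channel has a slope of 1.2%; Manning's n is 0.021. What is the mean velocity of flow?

With bottom width b = 1.58 m and side slope z = 0.94: A = (b + zy)y = (1.58 + 0.94×1.29)×1.29 = 3.602 m²; P = b + 2y√(1+z²) = 1.58 + 2×1.29×1.372 = 5.121 m.
Hydraulic radius R = A/P = 3.602/5.121 = 0.7035 m.
From Manning's equation, V = (1/n) R^(2/3) S^(1/2) = (1/0.021) × 0.7035^(2/3) × 0.012^(1/2) = 4.13 m/s.

V = 4.13 m/s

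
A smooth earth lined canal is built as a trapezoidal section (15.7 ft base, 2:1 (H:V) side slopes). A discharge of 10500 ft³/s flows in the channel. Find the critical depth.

y_c = 14.2 ft

At critical depth, Q² T / (g A³) = 1, i.e. A³/T = Q²/g = 10500²/32.2 = 3424000.
At y = 10.8 ft: A³/T = 1110000 — low.
At y = 17.6 ft: A³/T = 8350000 — high.
At y = 14.2 ft: A³/T = 3387000 — ≈ 3424000.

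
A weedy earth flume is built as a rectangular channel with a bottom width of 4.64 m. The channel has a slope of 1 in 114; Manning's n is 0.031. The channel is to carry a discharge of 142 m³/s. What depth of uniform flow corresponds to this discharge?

y_n = 7 m

Manning's equation rearranged: A R^(2/3) = nQ / (1·√S) = 0.031 × 142 / (√0.008772) = 47.
At y = 6.22 m: A R^(2/3) = 40.94 — low.
At y = 7 m: A R^(2/3) = 47.03 — matches.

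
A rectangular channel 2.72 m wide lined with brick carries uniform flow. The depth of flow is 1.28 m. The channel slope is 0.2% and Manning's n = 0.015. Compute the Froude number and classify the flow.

subcritical

Flow area A = b·y = 2.72 × 1.28 = 3.482 m². Wetted perimeter P = b + 2y = 2.72 + 2×1.28 = 5.28 m.
Hydraulic radius R = A/P = 3.482/5.28 = 0.6594 m.
V = (1/n) R^(2/3) √S = (1/0.015) × 0.6594^(2/3) × √0.002 = 2.259 m/s. Hydraulic depth D_h = A/T = 3.482/2.72 = 1.28 m.
Froude number Fr = V/√(g·D_h) = 2.259/√(9.81×1.28) = 0.637, which is less than 1, so the flow is subcritical.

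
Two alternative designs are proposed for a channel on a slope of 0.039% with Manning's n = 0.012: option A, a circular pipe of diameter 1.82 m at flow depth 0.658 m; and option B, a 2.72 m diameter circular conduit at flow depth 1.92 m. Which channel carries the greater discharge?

channel B

Channel A: For a circular section of diameter D = 1.82 m at depth y = 0.658 m, the central angle is θ = 2 arccos(1 − 2y/D) = 2.58 rad. Then A = (D²/8)(θ − sin θ) = 0.8481 m² and P = Dθ/2 = 2.348 m. Hydraulic radius R = A/P = 0.8481/2.348 = 0.3612 m. Q_A = (1/0.012)·0.8481·0.3612^(2/3)·√0.00039 = 0.7078 m³/s.
Channel B: For a circular section of diameter D = 2.72 m at depth y = 1.92 m, the central angle is θ = 2 arccos(1 − 2y/D) = 3.99 rad. Then A = (D²/8)(θ − sin θ) = 4.384 m² and P = Dθ/2 = 5.427 m. Hydraulic radius R = A/P = 4.384/5.427 = 0.8079 m. Q_B = (1/0.012)·4.384·0.8079^(2/3)·√0.00039 = 6.259 m³/s.
Q_A = 0.7078 m³/s vs Q_B = 6.259 m³/s, so channel B carries more.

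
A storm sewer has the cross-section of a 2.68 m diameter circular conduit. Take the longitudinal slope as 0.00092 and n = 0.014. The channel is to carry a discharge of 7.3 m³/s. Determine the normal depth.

y_n = 1.78 m

Manning's equation rearranged: A R^(2/3) = nQ / (1·√S) = 0.014 × 7.3 / (√0.00092) = 3.369.
Try y = 2.07 m: A R^(2/3) = 4.071 — over.
Try y = 1.28 m: A R^(2/3) = 1.997 — short.
Try y = 1.78 m: A R^(2/3) = 3.368 — close enough.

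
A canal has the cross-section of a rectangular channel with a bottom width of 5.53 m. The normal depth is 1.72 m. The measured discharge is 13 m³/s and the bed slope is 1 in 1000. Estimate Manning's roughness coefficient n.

n = 0.0241

Flow area A = b·y = 5.53 × 1.72 = 9.512 m². Wetted perimeter P = b + 2y = 5.53 + 2×1.72 = 8.97 m.
Hydraulic radius R = A/P = 9.512/8.97 = 1.06 m.
Rearranging Manning's equation: n = (1/Q) A R^(2/3) S^(1/2) = (1/13) × 9.512 × 1.06^(2/3) × √0.001 = 0.0241.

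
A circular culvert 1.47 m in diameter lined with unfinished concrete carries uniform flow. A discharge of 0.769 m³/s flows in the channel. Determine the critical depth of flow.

At critical depth, Q² T / (g A³) = 1, i.e. A³/T = Q²/g = 0.769²/9.81 = 0.06028.
Try y = 0.515 m: A³/T = 0.1062 — over.
Try y = 0.354 m: A³/T = 0.0248 — short.
Try y = 0.445 m: A³/T = 0.06036 — ≈ 0.06028.

y_c = 0.445 m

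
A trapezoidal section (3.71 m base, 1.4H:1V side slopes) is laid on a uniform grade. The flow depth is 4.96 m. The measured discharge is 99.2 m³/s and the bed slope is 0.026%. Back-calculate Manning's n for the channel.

With bottom width b = 3.71 m and side slope z = 1.4: A = (b + zy)y = (3.71 + 1.4×4.96)×4.96 = 52.84 m²; P = b + 2y√(1+z²) = 3.71 + 2×4.96×1.72 = 20.78 m.
Hydraulic radius R = A/P = 52.84/20.78 = 2.543 m.
Rearranging Manning's equation: n = (1/Q) A R^(2/3) S^(1/2) = (1/99.2) × 52.84 × 2.543^(2/3) × √0.00026 = 0.016.

n = 0.016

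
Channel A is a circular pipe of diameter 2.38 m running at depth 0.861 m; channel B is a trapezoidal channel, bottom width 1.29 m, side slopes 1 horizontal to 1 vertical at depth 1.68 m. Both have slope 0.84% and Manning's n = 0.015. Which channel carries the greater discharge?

Channel A: For a circular section of diameter D = 2.38 m at depth y = 0.861 m, the central angle is θ = 2 arccos(1 − 2y/D) = 2.581 rad. Then A = (D²/8)(θ − sin θ) = 1.451 m² and P = Dθ/2 = 3.072 m. Hydraulic radius R = A/P = 1.451/3.072 = 0.4725 m. Q_A = (1/0.015)·1.451·0.4725^(2/3)·√0.0084 = 5.38 m³/s.
Channel B: With bottom width b = 1.29 m and side slope z = 1: A = (b + zy)y = (1.29 + 1×1.68)×1.68 = 4.99 m²; P = b + 2y√(1+z²) = 1.29 + 2×1.68×1.414 = 6.042 m. Hydraulic radius R = A/P = 4.99/6.042 = 0.8259 m. Q_B = (1/0.015)·4.99·0.8259^(2/3)·√0.0084 = 26.84 m³/s.
Q_A = 5.38 m³/s vs Q_B = 26.84 m³/s, so channel B carries more.

channel B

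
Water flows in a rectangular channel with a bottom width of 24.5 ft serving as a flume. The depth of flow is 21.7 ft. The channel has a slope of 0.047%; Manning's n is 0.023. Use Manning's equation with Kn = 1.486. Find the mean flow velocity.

V = 5.52 ft/s

Flow area A = b·y = 24.5 × 21.7 = 531.6 ft². Wetted perimeter P = b + 2y = 24.5 + 2×21.7 = 67.9 ft.
Hydraulic radius R = A/P = 531.6/67.9 = 7.83 ft.
From Manning's equation, V = (1.486/n) R^(2/3) S^(1/2) = (1.486/0.023) × 7.83^(2/3) × 0.00047^(1/2) = 5.52 ft/s.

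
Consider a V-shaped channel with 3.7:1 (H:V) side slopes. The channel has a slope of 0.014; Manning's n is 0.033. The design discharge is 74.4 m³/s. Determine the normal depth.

y_n = 2.29 m

Manning's equation rearranged: A R^(2/3) = nQ / (1·√S) = 0.033 × 74.4 / (√0.014) = 20.75.
At y = 1.7 m: A R^(2/3) = 9.372 — low.
At y = 2.73 m: A R^(2/3) = 33.14 — high.
At y = 2.29 m: A R^(2/3) = 20.74 — close enough.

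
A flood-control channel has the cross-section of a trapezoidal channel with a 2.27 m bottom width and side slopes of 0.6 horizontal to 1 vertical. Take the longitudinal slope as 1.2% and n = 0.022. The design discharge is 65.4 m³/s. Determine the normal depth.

y_n = 2.83 m

Manning's equation rearranged: A R^(2/3) = nQ / (1·√S) = 0.022 × 65.4 / (√0.012) = 13.13.
Trying y = 2.52 m: A R^(2/3) = 10.58 — low.
Trying y = 3.57 m: A R^(2/3) = 20.51 — high.
Trying y = 2.83 m: A R^(2/3) = 13.14 — ≈ 13.13.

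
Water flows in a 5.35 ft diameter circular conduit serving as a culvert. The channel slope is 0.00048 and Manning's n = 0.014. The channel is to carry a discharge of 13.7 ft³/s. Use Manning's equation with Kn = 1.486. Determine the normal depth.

Manning's equation rearranged: A R^(2/3) = nQ / (1.486·√S) = 0.014 × 13.7 / (1.486 × √0.00048) = 5.891.
At y = 1.95 ft: A R^(2/3) = 7.743 — too large.
At y = 1.24 ft: A R^(2/3) = 3.215 — too small.
At y = 1.69 ft: A R^(2/3) = 5.903 — close enough.

y_n = 1.69 ft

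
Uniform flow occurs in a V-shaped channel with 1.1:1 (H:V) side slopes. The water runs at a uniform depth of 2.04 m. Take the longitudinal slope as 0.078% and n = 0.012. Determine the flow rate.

Q = 8.83 m³/s

For a triangular section with side slope z = 1.1: A = zy² = 1.1×2.04² = 4.578 m²; P = 2y√(1+z²) = 2×2.04×1.487 = 6.065 m.
Hydraulic radius R = A/P = 4.578/6.065 = 0.7547 m.
Manning's equation: Q = (1/n) A R^(2/3) S^(1/2) = (1/0.012) × 4.578 × 0.7547^(2/3) × 0.00078^(1/2) = 8.83 m³/s.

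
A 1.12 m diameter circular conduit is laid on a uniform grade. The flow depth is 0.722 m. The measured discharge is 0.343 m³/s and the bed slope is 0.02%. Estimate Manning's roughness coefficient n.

For a circular section of diameter D = 1.12 m at depth y = 0.722 m, the central angle is θ = 2 arccos(1 − 2y/D) = 3.729 rad. Then A = (D²/8)(θ − sin θ) = 0.6715 m² and P = Dθ/2 = 2.088 m.
Hydraulic radius R = A/P = 0.6715/2.088 = 0.3216 m.
Rearranging Manning's equation: n = (1/Q) A R^(2/3) S^(1/2) = (1/0.343) × 0.6715 × 0.3216^(2/3) × √0.0002 = 0.013.

n = 0.013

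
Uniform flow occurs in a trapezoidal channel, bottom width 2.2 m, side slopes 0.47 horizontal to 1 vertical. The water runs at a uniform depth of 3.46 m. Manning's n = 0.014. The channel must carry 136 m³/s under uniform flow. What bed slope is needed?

With bottom width b = 2.2 m and side slope z = 0.47: A = (b + zy)y = (2.2 + 0.47×3.46)×3.46 = 13.24 m²; P = b + 2y√(1+z²) = 2.2 + 2×3.46×1.105 = 9.846 m.
Hydraulic radius R = A/P = 13.24/9.846 = 1.345 m.
From Manning's equation, S = [nQ / (1 A R^(2/3))]² = [0.014 × 136 / (1 × 13.24 × 1.345^(2/3))]² = 0.0139.

S = 0.0139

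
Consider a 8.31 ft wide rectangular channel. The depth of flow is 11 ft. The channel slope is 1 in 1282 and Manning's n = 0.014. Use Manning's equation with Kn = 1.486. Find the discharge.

Flow area A = b·y = 8.31 × 11 = 91.41 ft². Wetted perimeter P = b + 2y = 8.31 + 2×11 = 30.31 ft.
Hydraulic radius R = A/P = 91.41/30.31 = 3.016 ft.
Manning's equation: Q = (1.486/n) A R^(2/3) S^(1/2) = (1.486/0.014) × 91.41 × 3.016^(2/3) × 0.00078^(1/2) = 566 ft³/s.

Q = 566 ft³/s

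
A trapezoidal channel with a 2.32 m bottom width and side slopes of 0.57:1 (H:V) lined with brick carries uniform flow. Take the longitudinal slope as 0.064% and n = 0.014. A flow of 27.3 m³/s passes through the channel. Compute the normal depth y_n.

Manning's equation rearranged: A R^(2/3) = nQ / (1·√S) = 0.014 × 27.3 / (√0.00064) = 15.11.
At y = 2.21 m: A R^(2/3) = 8.266 — too small.
At y = 3.07 m: A R^(2/3) = 15.12 — close enough.

y_n = 3.07 m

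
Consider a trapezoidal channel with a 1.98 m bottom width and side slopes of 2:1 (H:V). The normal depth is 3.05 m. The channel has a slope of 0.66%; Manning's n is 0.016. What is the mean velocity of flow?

V = 6.88 m/s

With bottom width b = 1.98 m and side slope z = 2: A = (b + zy)y = (1.98 + 2×3.05)×3.05 = 24.64 m²; P = b + 2y√(1+z²) = 1.98 + 2×3.05×2.236 = 15.62 m.
Hydraulic radius R = A/P = 24.64/15.62 = 1.578 m.
From Manning's equation, V = (1/n) R^(2/3) S^(1/2) = (1/0.016) × 1.578^(2/3) × 0.0066^(1/2) = 6.88 m/s.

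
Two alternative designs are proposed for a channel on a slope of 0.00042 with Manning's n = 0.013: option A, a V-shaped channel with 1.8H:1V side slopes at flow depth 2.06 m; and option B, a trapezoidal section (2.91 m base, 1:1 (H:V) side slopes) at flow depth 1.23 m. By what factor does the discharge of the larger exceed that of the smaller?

Channel A: For a triangular section with side slope z = 1.8: A = zy² = 1.8×2.06² = 7.638 m²; P = 2y√(1+z²) = 2×2.06×2.059 = 8.484 m. Hydraulic radius R = A/P = 7.638/8.484 = 0.9004 m. Q_A = (1/0.013)·7.638·0.9004^(2/3)·√0.00042 = 11.23 m³/s.
Channel B: With bottom width b = 2.91 m and side slope z = 1: A = (b + zy)y = (2.91 + 1×1.23)×1.23 = 5.092 m²; P = b + 2y√(1+z²) = 2.91 + 2×1.23×1.414 = 6.389 m. Hydraulic radius R = A/P = 5.092/6.389 = 0.797 m. Q_B = (1/0.013)·5.092·0.797^(2/3)·√0.00042 = 6.901 m³/s.
The larger discharge is 11.23 m³/s and the smaller is 6.901 m³/s; the ratio is 1.63.

1.63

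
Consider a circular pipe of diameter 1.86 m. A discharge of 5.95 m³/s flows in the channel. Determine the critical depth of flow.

y_c = 1.2 m

At critical depth, Q² T / (g A³) = 1, i.e. A³/T = Q²/g = 5.95²/9.81 = 3.609.
At y = 0.982 m: A³/T = 1.66 — short.
At y = 1.2 m: A³/T = 3.578 — matches.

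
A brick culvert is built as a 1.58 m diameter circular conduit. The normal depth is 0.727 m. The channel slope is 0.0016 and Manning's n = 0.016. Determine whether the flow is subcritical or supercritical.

subcritical

For a circular section of diameter D = 1.58 m at depth y = 0.727 m, the central angle is θ = 2 arccos(1 − 2y/D) = 2.982 rad. Then A = (D²/8)(θ − sin θ) = 0.8809 m² and P = Dθ/2 = 2.356 m.
Hydraulic radius R = A/P = 0.8809/2.356 = 0.3739 m.
V = (1/n) R^(2/3) √S = (1/0.016) × 0.3739^(2/3) × √0.0016 = 1.298 m/s. Hydraulic depth D_h = A/T = 0.8809/1.575 = 0.5593 m.
Froude number Fr = V/√(g·D_h) = 1.298/√(9.81×0.5593) = 0.554, which is less than 1, so the flow is subcritical.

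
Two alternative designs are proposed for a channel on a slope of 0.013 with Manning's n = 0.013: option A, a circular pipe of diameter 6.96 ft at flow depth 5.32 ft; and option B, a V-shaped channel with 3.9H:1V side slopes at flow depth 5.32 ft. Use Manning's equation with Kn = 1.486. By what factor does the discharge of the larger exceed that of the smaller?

Channel A: For a circular section of diameter D = 6.96 ft at depth y = 5.32 ft, the central angle is θ = 2 arccos(1 − 2y/D) = 4.256 rad. Then A = (D²/8)(θ − sin θ) = 31.2 ft² and P = Dθ/2 = 14.81 ft. Hydraulic radius R = A/P = 31.2/14.81 = 2.107 ft. Q_A = (1.486/0.013)·31.2·2.107^(2/3)·√0.013 = 668.4 ft³/s.
Channel B: For a triangular section with side slope z = 3.9: A = zy² = 3.9×5.32² = 110.4 ft²; P = 2y√(1+z²) = 2×5.32×4.026 = 42.84 ft. Hydraulic radius R = A/P = 110.4/42.84 = 2.577 ft. Q_B = (1.486/0.013)·110.4·2.577^(2/3)·√0.013 = 2704 ft³/s.
The larger discharge is 2704 ft³/s and the smaller is 668.4 ft³/s; the ratio is 4.05.

4.05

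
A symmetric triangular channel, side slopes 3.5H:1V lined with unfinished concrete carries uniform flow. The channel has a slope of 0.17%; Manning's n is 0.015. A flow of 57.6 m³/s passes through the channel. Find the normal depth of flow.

Manning's equation rearranged: A R^(2/3) = nQ / (1·√S) = 0.015 × 57.6 / (√0.0017) = 20.96.
Trying y = 2.76 m: A R^(2/3) = 32.19 — too large.
Trying y = 2.35 m: A R^(2/3) = 20.97 — ≈ 20.96.

y_n = 2.35 m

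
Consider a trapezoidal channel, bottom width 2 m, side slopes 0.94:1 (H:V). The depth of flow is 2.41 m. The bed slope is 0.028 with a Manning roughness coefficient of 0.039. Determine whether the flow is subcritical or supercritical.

supercritical

With bottom width b = 2 m and side slope z = 0.94: A = (b + zy)y = (2 + 0.94×2.41)×2.41 = 10.28 m²; P = b + 2y√(1+z²) = 2 + 2×2.41×1.372 = 8.615 m.
Hydraulic radius R = A/P = 10.28/8.615 = 1.193 m.
V = (1/n) R^(2/3) √S = (1/0.039) × 1.193^(2/3) × √0.028 = 4.827 m/s. Hydraulic depth D_h = A/T = 10.28/6.531 = 1.574 m.
Froude number Fr = V/√(g·D_h) = 4.827/√(9.81×1.574) = 1.23, which is greater than 1, so the flow is supercritical.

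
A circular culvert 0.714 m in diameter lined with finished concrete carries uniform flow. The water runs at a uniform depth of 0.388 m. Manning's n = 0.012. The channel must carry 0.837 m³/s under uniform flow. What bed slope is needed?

For a circular section of diameter D = 0.714 m at depth y = 0.388 m, the central angle is θ = 2 arccos(1 − 2y/D) = 3.315 rad. Then A = (D²/8)(θ − sin θ) = 0.2223 m² and P = Dθ/2 = 1.184 m.
Hydraulic radius R = A/P = 0.2223/1.184 = 0.1878 m.
From Manning's equation, S = [nQ / (1 A R^(2/3))]² = [0.012 × 0.837 / (1 × 0.2223 × 0.1878^(2/3))]² = 0.019.

S = 0.019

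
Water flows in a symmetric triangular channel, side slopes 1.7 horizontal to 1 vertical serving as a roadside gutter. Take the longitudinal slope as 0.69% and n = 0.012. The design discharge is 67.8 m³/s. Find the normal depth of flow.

Manning's equation rearranged: A R^(2/3) = nQ / (1·√S) = 0.012 × 67.8 / (√0.0069) = 9.795.
Try y = 1.73 m: A R^(2/3) = 4.183 — short.
Try y = 2.38 m: A R^(2/3) = 9.794 — ≈ 9.795.

y_n = 2.38 m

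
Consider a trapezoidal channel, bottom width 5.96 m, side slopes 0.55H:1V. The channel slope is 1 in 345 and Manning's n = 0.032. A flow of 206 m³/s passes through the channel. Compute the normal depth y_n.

y_n = 6.33 m

Manning's equation rearranged: A R^(2/3) = nQ / (1·√S) = 0.032 × 206 / (√0.002899) = 122.4.
Trying y = 4.68 m: A R^(2/3) = 71.59 — low.
Trying y = 7.01 m: A R^(2/3) = 147.3 — high.
Trying y = 6.33 m: A R^(2/3) = 122.3 — ≈ 122.4.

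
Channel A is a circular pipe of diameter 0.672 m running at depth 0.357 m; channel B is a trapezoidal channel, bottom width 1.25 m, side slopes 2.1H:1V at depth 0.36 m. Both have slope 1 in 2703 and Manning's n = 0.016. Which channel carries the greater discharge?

Channel A: For a circular section of diameter D = 0.672 m at depth y = 0.357 m, the central angle is θ = 2 arccos(1 − 2y/D) = 3.267 rad. Then A = (D²/8)(θ − sin θ) = 0.1914 m² and P = Dθ/2 = 1.098 m. Hydraulic radius R = A/P = 0.1914/1.098 = 0.1744 m. Q_A = (1/0.016)·0.1914·0.1744^(2/3)·√0.00037 = 0.07184 m³/s.
Channel B: With bottom width b = 1.25 m and side slope z = 2.1: A = (b + zy)y = (1.25 + 2.1×0.36)×0.36 = 0.7222 m²; P = b + 2y√(1+z²) = 1.25 + 2×0.36×2.326 = 2.925 m. Hydraulic radius R = A/P = 0.7222/2.925 = 0.2469 m. Q_B = (1/0.016)·0.7222·0.2469^(2/3)·√0.00037 = 0.3417 m³/s.
Q_A = 0.07184 m³/s vs Q_B = 0.3417 m³/s, so channel B carries more.

channel B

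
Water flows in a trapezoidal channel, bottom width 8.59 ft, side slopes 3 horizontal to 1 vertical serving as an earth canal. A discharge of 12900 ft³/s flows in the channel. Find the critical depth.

y_c = 14.9 ft

At critical depth, Q² T / (g A³) = 1, i.e. A³/T = Q²/g = 12900²/32.2 = 5168000.
Try y = 19 ft: A³/T = 15790000 — over.
Try y = 11 ft: A³/T = 1284000 — short.
Try y = 14.9 ft: A³/T = 5109000 — matches.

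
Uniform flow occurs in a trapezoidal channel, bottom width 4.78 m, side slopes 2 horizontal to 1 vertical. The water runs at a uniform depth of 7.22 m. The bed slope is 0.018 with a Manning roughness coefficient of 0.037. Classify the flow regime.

supercritical

With bottom width b = 4.78 m and side slope z = 2: A = (b + zy)y = (4.78 + 2×7.22)×7.22 = 138.8 m²; P = b + 2y√(1+z²) = 4.78 + 2×7.22×2.236 = 37.07 m.
Hydraulic radius R = A/P = 138.8/37.07 = 3.744 m.
V = (1/n) R^(2/3) √S = (1/0.037) × 3.744^(2/3) × √0.018 = 8.742 m/s. Hydraulic depth D_h = A/T = 138.8/33.66 = 4.123 m.
Froude number Fr = V/√(g·D_h) = 8.742/√(9.81×4.123) = 1.37, which is greater than 1, so the flow is supercritical.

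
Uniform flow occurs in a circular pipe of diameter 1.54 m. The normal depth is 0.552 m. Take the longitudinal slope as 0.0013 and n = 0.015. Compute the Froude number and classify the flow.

subcritical

For a circular section of diameter D = 1.54 m at depth y = 0.552 m, the central angle is θ = 2 arccos(1 − 2y/D) = 2.568 rad. Then A = (D²/8)(θ − sin θ) = 0.6001 m² and P = Dθ/2 = 1.977 m.
Hydraulic radius R = A/P = 0.6001/1.977 = 0.3036 m.
V = (1/n) R^(2/3) √S = (1/0.015) × 0.3036^(2/3) × √0.0013 = 1.086 m/s. Hydraulic depth D_h = A/T = 0.6001/1.477 = 0.4063 m.
Froude number Fr = V/√(g·D_h) = 1.086/√(9.81×0.4063) = 0.544, which is less than 1, so the flow is subcritical.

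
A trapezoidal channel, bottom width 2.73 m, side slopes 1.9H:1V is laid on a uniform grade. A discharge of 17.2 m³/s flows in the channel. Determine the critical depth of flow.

At critical depth, Q² T / (g A³) = 1, i.e. A³/T = Q²/g = 17.2²/9.81 = 30.16.
At y = 0.901 m: A³/T = 10.42 — too small.
At y = 1.41 m: A³/T = 54.85 — too large.
At y = 1.2 m: A³/T = 29.81 — close enough.

y_c = 1.2 m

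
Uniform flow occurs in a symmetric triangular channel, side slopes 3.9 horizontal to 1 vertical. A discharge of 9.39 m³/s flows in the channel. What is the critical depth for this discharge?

y_c = 1.03 m

At critical depth, Q² T / (g A³) = 1, i.e. A³/T = Q²/g = 9.39²/9.81 = 8.988.
Trying y = 1.14 m: A³/T = 14.64 — too large.
Trying y = 0.756 m: A³/T = 1.878 — too small.
Trying y = 1.03 m: A³/T = 8.816 — ≈ 8.988.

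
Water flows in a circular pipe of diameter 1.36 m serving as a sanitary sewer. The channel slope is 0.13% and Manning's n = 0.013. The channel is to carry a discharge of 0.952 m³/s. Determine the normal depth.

y_n = 0.668 m

Manning's equation rearranged: A R^(2/3) = nQ / (1·√S) = 0.013 × 0.952 / (√0.0013) = 0.3432.
At y = 0.735 m: A R^(2/3) = 0.4028 — high.
At y = 0.668 m: A R^(2/3) = 0.3433 — close enough.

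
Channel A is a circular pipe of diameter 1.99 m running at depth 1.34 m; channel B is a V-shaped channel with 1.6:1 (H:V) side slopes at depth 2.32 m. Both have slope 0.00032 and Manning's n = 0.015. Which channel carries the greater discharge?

Channel A: For a circular section of diameter D = 1.99 m at depth y = 1.34 m, the central angle is θ = 2 arccos(1 − 2y/D) = 3.85 rad. Then A = (D²/8)(θ − sin θ) = 2.228 m² and P = Dθ/2 = 3.831 m. Hydraulic radius R = A/P = 2.228/3.831 = 0.5816 m. Q_A = (1/0.015)·2.228·0.5816^(2/3)·√0.00032 = 1.851 m³/s.
Channel B: For a triangular section with side slope z = 1.6: A = zy² = 1.6×2.32² = 8.612 m²; P = 2y√(1+z²) = 2×2.32×1.887 = 8.755 m. Hydraulic radius R = A/P = 8.612/8.755 = 0.9837 m. Q_B = (1/0.015)·8.612·0.9837^(2/3)·√0.00032 = 10.16 m³/s.
Q_A = 1.851 m³/s vs Q_B = 10.16 m³/s, so channel B carries more.

channel B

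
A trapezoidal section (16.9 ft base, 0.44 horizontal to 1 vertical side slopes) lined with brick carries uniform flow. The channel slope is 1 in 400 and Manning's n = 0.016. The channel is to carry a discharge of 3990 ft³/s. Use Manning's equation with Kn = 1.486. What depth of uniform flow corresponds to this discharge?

y_n = 11.7 ft

Manning's equation rearranged: A R^(2/3) = nQ / (1.486·√S) = 0.016 × 3990 / (1.486 × √0.0025) = 859.2.
Try y = 10.4 ft: A R^(2/3) = 707.4 — short.
Try y = 11.7 ft: A R^(2/3) = 858.8 — close enough.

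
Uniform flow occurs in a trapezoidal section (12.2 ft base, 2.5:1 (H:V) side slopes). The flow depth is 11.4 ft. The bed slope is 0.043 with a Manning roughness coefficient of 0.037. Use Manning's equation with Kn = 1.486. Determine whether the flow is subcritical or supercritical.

supercritical

With bottom width b = 12.2 ft and side slope z = 2.5: A = (b + zy)y = (12.2 + 2.5×11.4)×11.4 = 464 ft²; P = b + 2y√(1+z²) = 12.2 + 2×11.4×2.693 = 73.59 ft.
Hydraulic radius R = A/P = 464/73.59 = 6.305 ft.
V = (1.486/n) R^(2/3) √S = (1.486/0.037) × 6.305^(2/3) × √0.043 = 28.42 ft/s. Hydraulic depth D_h = A/T = 464/69.2 = 6.705 ft.
Froude number Fr = V/√(g·D_h) = 28.42/√(32.2×6.705) = 1.93, which is greater than 1, so the flow is supercritical.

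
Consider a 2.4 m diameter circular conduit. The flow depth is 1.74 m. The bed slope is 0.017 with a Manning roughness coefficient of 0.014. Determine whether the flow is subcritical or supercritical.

For a circular section of diameter D = 2.4 m at depth y = 1.74 m, the central angle is θ = 2 arccos(1 − 2y/D) = 4.075 rad. Then A = (D²/8)(θ − sin θ) = 3.513 m² and P = Dθ/2 = 4.89 m.
Hydraulic radius R = A/P = 3.513/4.89 = 0.7183 m.
V = (1/n) R^(2/3) √S = (1/0.014) × 0.7183^(2/3) × √0.017 = 7.47 m/s. Hydraulic depth D_h = A/T = 3.513/2.143 = 1.639 m.
Froude number Fr = V/√(g·D_h) = 7.47/√(9.81×1.639) = 1.86, which is greater than 1, so the flow is supercritical.

supercritical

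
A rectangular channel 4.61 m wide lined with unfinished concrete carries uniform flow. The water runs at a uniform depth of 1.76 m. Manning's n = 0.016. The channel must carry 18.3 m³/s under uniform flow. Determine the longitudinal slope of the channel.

Flow area A = b·y = 4.61 × 1.76 = 8.114 m². Wetted perimeter P = b + 2y = 4.61 + 2×1.76 = 8.13 m.
Hydraulic radius R = A/P = 8.114/8.13 = 0.998 m.
From Manning's equation, S = [nQ / (1 A R^(2/3))]² = [0.016 × 18.3 / (1 × 8.114 × 0.998^(2/3))]² = 0.00131.

S = 0.00131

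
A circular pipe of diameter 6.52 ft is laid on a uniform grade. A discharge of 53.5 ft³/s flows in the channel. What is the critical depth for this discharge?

At critical depth, Q² T / (g A³) = 1, i.e. A³/T = Q²/g = 53.5²/32.2 = 88.89.
Trying y = 1.54 ft: A³/T = 39.47 — low.
Trying y = 2.31 ft: A³/T = 190.3 — high.
Trying y = 1.9 ft: A³/T = 89.39 — matches.

y_c = 1.9 ft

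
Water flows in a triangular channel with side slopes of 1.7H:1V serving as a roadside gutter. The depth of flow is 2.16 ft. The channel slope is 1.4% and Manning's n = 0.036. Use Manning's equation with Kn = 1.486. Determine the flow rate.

For a triangular section with side slope z = 1.7: A = zy² = 1.7×2.16² = 7.932 ft²; P = 2y√(1+z²) = 2×2.16×1.972 = 8.52 ft.
Hydraulic radius R = A/P = 7.932/8.52 = 0.9309 ft.
Manning's equation: Q = (1.486/n) A R^(2/3) S^(1/2) = (1.486/0.036) × 7.932 × 0.9309^(2/3) × 0.014^(1/2) = 36.9 ft³/s.

Q = 36.9 ft³/s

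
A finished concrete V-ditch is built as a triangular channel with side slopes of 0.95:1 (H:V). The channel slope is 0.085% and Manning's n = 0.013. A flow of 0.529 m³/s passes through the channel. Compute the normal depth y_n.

y_n = 0.774 m

Manning's equation rearranged: A R^(2/3) = nQ / (1·√S) = 0.013 × 0.529 / (√0.00085) = 0.2359.
Try y = 0.603 m: A R^(2/3) = 0.1211 — low.
Try y = 0.774 m: A R^(2/3) = 0.2357 — matches.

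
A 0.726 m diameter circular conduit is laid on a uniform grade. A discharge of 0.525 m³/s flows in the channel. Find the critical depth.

At critical depth, Q² T / (g A³) = 1, i.e. A³/T = Q²/g = 0.525²/9.81 = 0.0281.
Try y = 0.507 m: A³/T = 0.04415 — over.
Try y = 0.345 m: A³/T = 0.01006 — short.
Try y = 0.451 m: A³/T = 0.02802 — close enough.

y_c = 0.451 m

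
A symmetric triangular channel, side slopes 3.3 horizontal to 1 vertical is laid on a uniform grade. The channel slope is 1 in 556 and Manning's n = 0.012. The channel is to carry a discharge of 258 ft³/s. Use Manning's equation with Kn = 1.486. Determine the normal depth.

Manning's equation rearranged: A R^(2/3) = nQ / (1.486·√S) = 0.012 × 258 / (1.486 × √0.001799) = 49.13.
Trying y = 3.67 ft: A R^(2/3) = 64.7 — over.
Trying y = 2.28 ft: A R^(2/3) = 18.18 — short.
Trying y = 3.31 ft: A R^(2/3) = 49.13 — close enough.

y_n = 3.31 ft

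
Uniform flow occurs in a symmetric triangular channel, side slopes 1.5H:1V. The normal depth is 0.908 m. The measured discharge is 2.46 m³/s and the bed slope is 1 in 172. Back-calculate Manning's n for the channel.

For a triangular section with side slope z = 1.5: A = zy² = 1.5×0.908² = 1.237 m²; P = 2y√(1+z²) = 2×0.908×1.803 = 3.274 m.
Hydraulic radius R = A/P = 1.237/3.274 = 0.3778 m.
Rearranging Manning's equation: n = (1/Q) A R^(2/3) S^(1/2) = (1/2.46) × 1.237 × 0.3778^(2/3) × √0.005814 = 0.02.

n = 0.02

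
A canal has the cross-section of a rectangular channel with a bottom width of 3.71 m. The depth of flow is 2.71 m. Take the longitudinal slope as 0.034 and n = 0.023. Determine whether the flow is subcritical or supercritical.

supercritical

Flow area A = b·y = 3.71 × 2.71 = 10.05 m². Wetted perimeter P = b + 2y = 3.71 + 2×2.71 = 9.13 m.
Hydraulic radius R = A/P = 10.05/9.13 = 1.101 m.
V = (1/n) R^(2/3) √S = (1/0.023) × 1.101^(2/3) × √0.034 = 8.549 m/s. Hydraulic depth D_h = A/T = 10.05/3.71 = 2.71 m.
Froude number Fr = V/√(g·D_h) = 8.549/√(9.81×2.71) = 1.66, which is greater than 1, so the flow is supercritical.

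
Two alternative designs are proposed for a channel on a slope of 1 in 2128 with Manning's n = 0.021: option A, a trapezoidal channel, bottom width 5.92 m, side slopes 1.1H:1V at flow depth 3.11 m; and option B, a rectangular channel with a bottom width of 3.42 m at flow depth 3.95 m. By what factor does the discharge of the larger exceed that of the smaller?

Channel A: With bottom width b = 5.92 m and side slope z = 1.1: A = (b + zy)y = (5.92 + 1.1×3.11)×3.11 = 29.05 m²; P = b + 2y√(1+z²) = 5.92 + 2×3.11×1.487 = 15.17 m. Hydraulic radius R = A/P = 29.05/15.17 = 1.915 m. Q_A = (1/0.021)·29.05·1.915^(2/3)·√0.0004699 = 46.25 m³/s.
Channel B: Flow area A = b·y = 3.42 × 3.95 = 13.51 m². Wetted perimeter P = b + 2y = 3.42 + 2×3.95 = 11.32 m. Hydraulic radius R = A/P = 13.51/11.32 = 1.193 m. Q_B = (1/0.021)·13.51·1.193^(2/3)·√0.0004699 = 15.69 m³/s.
The larger discharge is 46.25 m³/s and the smaller is 15.69 m³/s; the ratio is 2.95.

2.95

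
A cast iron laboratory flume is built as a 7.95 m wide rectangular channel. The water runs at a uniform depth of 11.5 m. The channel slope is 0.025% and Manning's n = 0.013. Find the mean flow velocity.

V = 2.5 m/s

Flow area A = b·y = 7.95 × 11.5 = 91.42 m². Wetted perimeter P = b + 2y = 7.95 + 2×11.5 = 30.95 m.
Hydraulic radius R = A/P = 91.42/30.95 = 2.954 m.
From Manning's equation, V = (1/n) R^(2/3) S^(1/2) = (1/0.013) × 2.954^(2/3) × 0.00025^(1/2) = 2.5 m/s.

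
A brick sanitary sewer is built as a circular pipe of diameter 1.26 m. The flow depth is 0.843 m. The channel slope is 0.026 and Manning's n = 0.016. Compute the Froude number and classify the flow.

For a circular section of diameter D = 1.26 m at depth y = 0.843 m, the central angle is θ = 2 arccos(1 − 2y/D) = 3.831 rad. Then A = (D²/8)(θ − sin θ) = 0.8866 m² and P = Dθ/2 = 2.414 m.
Hydraulic radius R = A/P = 0.8866/2.414 = 0.3673 m.
V = (1/n) R^(2/3) √S = (1/0.016) × 0.3673^(2/3) × √0.026 = 5.169 m/s. Hydraulic depth D_h = A/T = 0.8866/1.186 = 0.7477 m.
Froude number Fr = V/√(g·D_h) = 5.169/√(9.81×0.7477) = 1.91, which is greater than 1, so the flow is supercritical.

supercritical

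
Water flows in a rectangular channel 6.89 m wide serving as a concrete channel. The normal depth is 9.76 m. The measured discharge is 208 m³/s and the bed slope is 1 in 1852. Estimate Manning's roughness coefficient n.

n = 0.014

Flow area A = b·y = 6.89 × 9.76 = 67.25 m². Wetted perimeter P = b + 2y = 6.89 + 2×9.76 = 26.41 m.
Hydraulic radius R = A/P = 67.25/26.41 = 2.546 m.
Rearranging Manning's equation: n = (1/Q) A R^(2/3) S^(1/2) = (1/208) × 67.25 × 2.546^(2/3) × √0.00054 = 0.014.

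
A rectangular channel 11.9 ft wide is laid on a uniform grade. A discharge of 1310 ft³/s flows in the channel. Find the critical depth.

y_c = 7.22 ft

For a rectangular channel, critical depth y_c = (q²/g)^(1/3) where q = Q/b = 1310/11.9 = 110.1 ft²/s.
So y_c = (110.1²/32.2)^(1/3) = 7.22 ft.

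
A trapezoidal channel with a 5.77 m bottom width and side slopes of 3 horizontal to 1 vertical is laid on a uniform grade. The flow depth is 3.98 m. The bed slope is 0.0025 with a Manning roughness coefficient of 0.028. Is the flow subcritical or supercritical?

subcritical

With bottom width b = 5.77 m and side slope z = 3: A = (b + zy)y = (5.77 + 3×3.98)×3.98 = 70.49 m²; P = b + 2y√(1+z²) = 5.77 + 2×3.98×3.162 = 30.94 m.
Hydraulic radius R = A/P = 70.49/30.94 = 2.278 m.
V = (1/n) R^(2/3) √S = (1/0.028) × 2.278^(2/3) × √0.0025 = 3.092 m/s. Hydraulic depth D_h = A/T = 70.49/29.65 = 2.377 m.
Froude number Fr = V/√(g·D_h) = 3.092/√(9.81×2.377) = 0.64, which is less than 1, so the flow is subcritical.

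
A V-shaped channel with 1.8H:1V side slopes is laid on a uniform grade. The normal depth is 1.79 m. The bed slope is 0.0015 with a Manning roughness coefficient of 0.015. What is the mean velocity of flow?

For a triangular section with side slope z = 1.8: A = zy² = 1.8×1.79² = 5.767 m²; P = 2y√(1+z²) = 2×1.79×2.059 = 7.372 m.
Hydraulic radius R = A/P = 5.767/7.372 = 0.7824 m.
From Manning's equation, V = (1/n) R^(2/3) S^(1/2) = (1/0.015) × 0.7824^(2/3) × 0.0015^(1/2) = 2.19 m/s.

V = 2.19 m/s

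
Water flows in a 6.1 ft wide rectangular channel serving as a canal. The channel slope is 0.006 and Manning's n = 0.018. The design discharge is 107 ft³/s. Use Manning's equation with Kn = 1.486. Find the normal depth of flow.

Manning's equation rearranged: A R^(2/3) = nQ / (1.486·√S) = 0.018 × 107 / (1.486 × √0.006) = 16.73.
Trying y = 2.84 ft: A R^(2/3) = 22.4 — high.
Trying y = 1.64 ft: A R^(2/3) = 10.44 — low.
Trying y = 2.29 ft: A R^(2/3) = 16.71 — ≈ 16.73.

y_n = 2.29 ft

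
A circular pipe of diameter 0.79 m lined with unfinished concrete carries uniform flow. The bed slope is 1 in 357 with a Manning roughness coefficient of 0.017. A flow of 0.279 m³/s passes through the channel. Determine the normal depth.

Manning's equation rearranged: A R^(2/3) = nQ / (1·√S) = 0.017 × 0.279 / (√0.002801) = 0.08962.
Trying y = 0.473 m: A R^(2/3) = 0.1113 — too large.
Trying y = 0.413 m: A R^(2/3) = 0.08958 — matches.

y_n = 0.413 m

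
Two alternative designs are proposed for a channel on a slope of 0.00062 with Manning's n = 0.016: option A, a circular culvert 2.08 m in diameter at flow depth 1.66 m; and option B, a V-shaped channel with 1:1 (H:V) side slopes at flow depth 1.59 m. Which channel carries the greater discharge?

Channel A: For a circular section of diameter D = 2.08 m at depth y = 1.66 m, the central angle is θ = 2 arccos(1 − 2y/D) = 4.419 rad. Then A = (D²/8)(θ − sin θ) = 2.907 m² and P = Dθ/2 = 4.596 m. Hydraulic radius R = A/P = 2.907/4.596 = 0.6326 m. Q_A = (1/0.016)·2.907·0.6326^(2/3)·√0.00062 = 3.335 m³/s.
Channel B: For a triangular section with side slope z = 1: A = zy² = 1×1.59² = 2.528 m²; P = 2y√(1+z²) = 2×1.59×1.414 = 4.497 m. Hydraulic radius R = A/P = 2.528/4.497 = 0.5621 m. Q_B = (1/0.016)·2.528·0.5621^(2/3)·√0.00062 = 2.68 m³/s.
Q_A = 3.335 m³/s vs Q_B = 2.68 m³/s, so channel A carries more.

channel A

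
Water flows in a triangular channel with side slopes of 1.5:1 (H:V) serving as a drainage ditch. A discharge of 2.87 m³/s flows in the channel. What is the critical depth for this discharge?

y_c = 0.943 m

At critical depth, Q² T / (g A³) = 1, i.e. A³/T = Q²/g = 2.87²/9.81 = 0.8396.
Trying y = 0.787 m: A³/T = 0.3396 — low.
Trying y = 1.2 m: A³/T = 2.799 — high.
Trying y = 0.943 m: A³/T = 0.8389 — ≈ 0.8396.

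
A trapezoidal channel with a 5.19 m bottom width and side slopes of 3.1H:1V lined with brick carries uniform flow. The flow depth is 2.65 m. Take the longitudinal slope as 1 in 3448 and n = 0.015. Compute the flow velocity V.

With bottom width b = 5.19 m and side slope z = 3.1: A = (b + zy)y = (5.19 + 3.1×2.65)×2.65 = 35.52 m²; P = b + 2y√(1+z²) = 5.19 + 2×2.65×3.257 = 22.45 m.
Hydraulic radius R = A/P = 35.52/22.45 = 1.582 m.
From Manning's equation, V = (1/n) R^(2/3) S^(1/2) = (1/0.015) × 1.582^(2/3) × 0.00029^(1/2) = 1.54 m/s.

V = 1.54 m/s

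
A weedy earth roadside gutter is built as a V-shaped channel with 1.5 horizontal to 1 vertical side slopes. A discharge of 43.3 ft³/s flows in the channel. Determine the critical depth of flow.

At critical depth, Q² T / (g A³) = 1, i.e. A³/T = Q²/g = 43.3²/32.2 = 58.23.
Trying y = 2.43 ft: A³/T = 95.32 — too large.
Trying y = 1.57 ft: A³/T = 10.73 — too small.
Trying y = 2.2 ft: A³/T = 57.98 — matches.

y_c = 2.2 ft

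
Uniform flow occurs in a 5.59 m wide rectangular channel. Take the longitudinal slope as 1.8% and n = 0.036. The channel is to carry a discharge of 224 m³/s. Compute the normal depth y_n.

Manning's equation rearranged: A R^(2/3) = nQ / (1·√S) = 0.036 × 224 / (√0.018) = 60.11.
At y = 5.1 m: A R^(2/3) = 42.27 — too small.
At y = 7.45 m: A R^(2/3) = 66.82 — too large.
At y = 6.81 m: A R^(2/3) = 60.06 — matches.

y_n = 6.81 m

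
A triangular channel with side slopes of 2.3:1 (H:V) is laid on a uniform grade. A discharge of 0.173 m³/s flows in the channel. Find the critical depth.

At critical depth, Q² T / (g A³) = 1, i.e. A³/T = Q²/g = 0.173²/9.81 = 0.003051.
At y = 0.205 m: A³/T = 0.0009576 — short.
At y = 0.314 m: A³/T = 0.008074 — over.
At y = 0.258 m: A³/T = 0.003024 — matches.

y_c = 0.258 m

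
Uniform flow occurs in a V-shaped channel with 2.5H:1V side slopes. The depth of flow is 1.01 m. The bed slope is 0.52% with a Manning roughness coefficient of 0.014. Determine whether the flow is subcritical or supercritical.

For a triangular section with side slope z = 2.5: A = zy² = 2.5×1.01² = 2.55 m²; P = 2y√(1+z²) = 2×1.01×2.693 = 5.439 m.
Hydraulic radius R = A/P = 2.55/5.439 = 0.4689 m.
V = (1/n) R^(2/3) √S = (1/0.014) × 0.4689^(2/3) × √0.0052 = 3.109 m/s. Hydraulic depth D_h = A/T = 2.55/5.05 = 0.505 m.
Froude number Fr = V/√(g·D_h) = 3.109/√(9.81×0.505) = 1.4, which is greater than 1, so the flow is supercritical.

supercritical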